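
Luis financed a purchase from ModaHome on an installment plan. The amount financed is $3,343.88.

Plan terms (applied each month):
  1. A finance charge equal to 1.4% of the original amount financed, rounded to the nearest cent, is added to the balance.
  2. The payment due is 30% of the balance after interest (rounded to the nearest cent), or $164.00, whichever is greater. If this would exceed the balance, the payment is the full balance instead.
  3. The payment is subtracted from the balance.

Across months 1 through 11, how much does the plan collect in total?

Month 1: opening $3,343.88; interest $46.81 → $3,390.69; payment $1,017.21; balance $2,373.48
Month 2: opening $2,373.48; interest $46.81 → $2,420.29; payment $726.09; balance $1,694.20
Month 3: opening $1,694.20; interest $46.81 → $1,741.01; payment $522.30; balance $1,218.71
Month 4: opening $1,218.71; interest $46.81 → $1,265.52; payment $379.66; balance $885.86
Month 5: opening $885.86; interest $46.81 → $932.67; payment $279.80; balance $652.87
Month 6: opening $652.87; interest $46.81 → $699.68; payment $209.90; balance $489.78
Month 7: opening $489.78; interest $46.81 → $536.59; payment $164.00; balance $372.59
Month 8: opening $372.59; interest $46.81 → $419.40; payment $164.00; balance $255.40
Month 9: opening $255.40; interest $46.81 → $302.21; payment $164.00; balance $138.21
Month 10: opening $138.21; interest $46.81 → $185.02; payment $164.00; balance $21.02
Month 11: opening $21.02; interest $46.81 → $67.83; payment $67.83; balance $0.00
Total paid: $3,858.79

$3,858.79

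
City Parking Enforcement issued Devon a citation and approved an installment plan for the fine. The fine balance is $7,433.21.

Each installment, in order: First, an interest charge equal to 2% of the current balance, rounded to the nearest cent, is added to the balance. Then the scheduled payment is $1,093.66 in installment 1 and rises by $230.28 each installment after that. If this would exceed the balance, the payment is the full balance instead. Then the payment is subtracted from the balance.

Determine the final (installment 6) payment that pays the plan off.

Installment 1: opening $7,433.21; interest $148.66 → $7,581.87; payment $1,093.66; balance $6,488.21
Installment 2: opening $6,488.21; interest $129.76 → $6,617.97; payment $1,323.94; balance $5,294.03
Installment 3: opening $5,294.03; interest $105.88 → $5,399.91; payment $1,554.22; balance $3,845.69
Installment 4: opening $3,845.69; interest $76.91 → $3,922.60; payment $1,784.50; balance $2,138.10
Installment 5: opening $2,138.10; interest $42.76 → $2,180.86; payment $2,014.78; balance $166.08
Installment 6: opening $166.08; interest $3.32 → $169.40; payment $169.40; balance $0.00

$169.40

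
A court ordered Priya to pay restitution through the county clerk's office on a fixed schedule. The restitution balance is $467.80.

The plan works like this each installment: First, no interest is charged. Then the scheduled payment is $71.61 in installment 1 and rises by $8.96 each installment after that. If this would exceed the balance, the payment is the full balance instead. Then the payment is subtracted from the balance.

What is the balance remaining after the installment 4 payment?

$127.60

Installment 1: $467.80 − $71.61 → $396.19
Installment 2: $396.19 − $80.57 → $315.62
Installment 3: $315.62 − $89.53 → $226.09
Installment 4: $226.09 − $98.49 → $127.60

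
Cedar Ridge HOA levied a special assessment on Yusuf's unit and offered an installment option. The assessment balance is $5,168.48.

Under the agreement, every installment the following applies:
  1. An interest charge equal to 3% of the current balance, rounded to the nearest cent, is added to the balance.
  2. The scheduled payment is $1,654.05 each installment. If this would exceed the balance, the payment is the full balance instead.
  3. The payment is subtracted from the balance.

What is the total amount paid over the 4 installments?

$5,513.44

# | Opening | Interest | Payment | End bal
1 | $5,168.48 | $155.05 | $1,654.05 | $3,669.48
2 | $3,669.48 | $110.08 | $1,654.05 | $2,125.51
3 | $2,125.51 | $63.77 | $1,654.05 | $535.23
4 | $535.23 | $16.06 | $551.29 | $0.00
Total paid: $5,513.44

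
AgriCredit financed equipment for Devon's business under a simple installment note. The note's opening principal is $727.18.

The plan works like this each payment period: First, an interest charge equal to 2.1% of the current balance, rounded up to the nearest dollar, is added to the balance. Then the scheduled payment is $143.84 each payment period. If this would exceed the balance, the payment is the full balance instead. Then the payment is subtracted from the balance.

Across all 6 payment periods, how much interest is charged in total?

# | Opening | Interest | Payment | End bal
1 | $727.18 | $16.00 | $143.84 | $599.34
2 | $599.34 | $13.00 | $143.84 | $468.50
3 | $468.50 | $10.00 | $143.84 | $334.66
4 | $334.66 | $8.00 | $143.84 | $198.82
5 | $198.82 | $5.00 | $143.84 | $59.98
6 | $59.98 | $2.00 | $61.98 | $0.00
Total interest: $16.00 + $13.00 + $10.00 + $8.00 + $5.00 + $2.00 = $54.00

$54.00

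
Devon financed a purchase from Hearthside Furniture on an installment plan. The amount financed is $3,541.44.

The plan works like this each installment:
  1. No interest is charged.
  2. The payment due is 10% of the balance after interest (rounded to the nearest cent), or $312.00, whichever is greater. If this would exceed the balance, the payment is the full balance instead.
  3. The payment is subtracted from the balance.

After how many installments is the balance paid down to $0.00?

12

# | Opening | Payment | End bal
1 | $3,541.44 | $354.14 | $3,187.30
2 | $3,187.30 | $318.73 | $2,868.57
3 | $2,868.57 | $312.00 | $2,556.57
4 | $2,556.57 | $312.00 | $2,244.57
5 | $2,244.57 | $312.00 | $1,932.57
6 | $1,932.57 | $312.00 | $1,620.57
7 | $1,620.57 | $312.00 | $1,308.57
8 | $1,308.57 | $312.00 | $996.57
9 | $996.57 | $312.00 | $684.57
10 | $684.57 | $312.00 | $372.57
11 | $372.57 | $312.00 | $60.57
12 | $60.57 | $60.57 | $0.00
Balance reaches $0.00 in installment 12.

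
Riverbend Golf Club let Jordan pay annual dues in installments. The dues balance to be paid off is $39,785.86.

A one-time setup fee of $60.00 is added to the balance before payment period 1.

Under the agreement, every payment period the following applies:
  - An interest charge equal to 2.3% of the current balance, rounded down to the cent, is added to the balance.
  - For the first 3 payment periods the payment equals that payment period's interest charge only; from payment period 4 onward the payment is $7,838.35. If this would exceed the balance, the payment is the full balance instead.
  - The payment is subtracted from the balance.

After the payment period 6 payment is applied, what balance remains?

# | Opening | Interest | Payment | End bal
1 | $39,845.86 | $916.45 | $916.45 | $39,845.86
2 | $39,845.86 | $916.45 | $916.45 | $39,845.86
3 | $39,845.86 | $916.45 | $916.45 | $39,845.86
4 | $39,845.86 | $916.45 | $7,838.35 | $32,923.96
5 | $32,923.96 | $757.25 | $7,838.35 | $25,842.86
6 | $25,842.86 | $594.38 | $7,838.35 | $18,598.89

$18,598.89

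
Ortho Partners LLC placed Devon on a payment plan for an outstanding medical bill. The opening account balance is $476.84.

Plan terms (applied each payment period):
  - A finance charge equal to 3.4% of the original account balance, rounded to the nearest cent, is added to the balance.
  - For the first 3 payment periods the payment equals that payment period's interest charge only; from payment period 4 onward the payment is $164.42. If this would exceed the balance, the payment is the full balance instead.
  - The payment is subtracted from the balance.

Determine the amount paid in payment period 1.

Payment period 1: opening $476.84; interest $16.21 → $493.05; payment $16.21; balance $476.84

$16.21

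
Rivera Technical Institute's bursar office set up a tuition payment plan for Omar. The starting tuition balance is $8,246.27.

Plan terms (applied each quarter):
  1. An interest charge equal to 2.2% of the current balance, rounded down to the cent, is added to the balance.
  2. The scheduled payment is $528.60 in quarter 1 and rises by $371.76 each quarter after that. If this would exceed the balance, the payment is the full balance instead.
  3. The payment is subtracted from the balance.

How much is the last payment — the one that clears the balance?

Quarter 1: opening $8,246.27; interest $181.41 → $8,427.68; payment $528.60; balance $7,899.08
Quarter 2: opening $7,899.08; interest $173.77 → $8,072.85; payment $900.36; balance $7,172.49
Quarter 3: opening $7,172.49; interest $157.79 → $7,330.28; payment $1,272.12; balance $6,058.16
Quarter 4: opening $6,058.16; interest $133.27 → $6,191.43; payment $1,643.88; balance $4,547.55
Quarter 5: opening $4,547.55; interest $100.04 → $4,647.59; payment $2,015.64; balance $2,631.95
Quarter 6: opening $2,631.95; interest $57.90 → $2,689.85; payment $2,387.40; balance $302.45
Quarter 7: opening $302.45; interest $6.65 → $309.10; payment $309.10; balance $0.00

$309.10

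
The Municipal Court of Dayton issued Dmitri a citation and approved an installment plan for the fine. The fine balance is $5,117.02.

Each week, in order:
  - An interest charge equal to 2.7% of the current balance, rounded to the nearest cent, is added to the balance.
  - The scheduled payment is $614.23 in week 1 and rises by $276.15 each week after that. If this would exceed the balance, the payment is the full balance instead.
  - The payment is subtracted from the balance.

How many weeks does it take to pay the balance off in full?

Week 1: opening $5,117.02; interest $138.16 → $5,255.18; payment $614.23; balance $4,640.95
Week 2: opening $4,640.95; interest $125.31 → $4,766.26; payment $890.38; balance $3,875.88
Week 3: opening $3,875.88; interest $104.65 → $3,980.53; payment $1,166.53; balance $2,814.00
Week 4: opening $2,814.00; interest $75.98 → $2,889.98; payment $1,442.68; balance $1,447.30
Week 5: opening $1,447.30; interest $39.08 → $1,486.38; payment $1,486.38; balance $0.00
Balance reaches $0.00 in week 5.

5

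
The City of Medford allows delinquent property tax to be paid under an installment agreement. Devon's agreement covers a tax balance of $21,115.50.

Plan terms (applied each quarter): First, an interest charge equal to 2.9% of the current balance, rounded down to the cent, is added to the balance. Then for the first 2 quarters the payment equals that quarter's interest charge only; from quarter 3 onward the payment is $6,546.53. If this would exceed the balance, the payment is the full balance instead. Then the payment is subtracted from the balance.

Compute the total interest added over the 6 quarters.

$2,621.39

Quarter 1: opening $21,115.50; interest $612.34 → $21,727.84; payment $612.34; balance $21,115.50
Quarter 2: opening $21,115.50; interest $612.34 → $21,727.84; payment $612.34; balance $21,115.50
Quarter 3: opening $21,115.50; interest $612.34 → $21,727.84; payment $6,546.53; balance $15,181.31
Quarter 4: opening $15,181.31; interest $440.25 → $15,621.56; payment $6,546.53; balance $9,075.03
Quarter 5: opening $9,075.03; interest $263.17 → $9,338.20; payment $6,546.53; balance $2,791.67
Quarter 6: opening $2,791.67; interest $80.95 → $2,872.62; payment $2,872.62; balance $0.00
Total interest: $612.34 + $612.34 + $612.34 + $440.25 + $263.17 + $80.95 = $2,621.39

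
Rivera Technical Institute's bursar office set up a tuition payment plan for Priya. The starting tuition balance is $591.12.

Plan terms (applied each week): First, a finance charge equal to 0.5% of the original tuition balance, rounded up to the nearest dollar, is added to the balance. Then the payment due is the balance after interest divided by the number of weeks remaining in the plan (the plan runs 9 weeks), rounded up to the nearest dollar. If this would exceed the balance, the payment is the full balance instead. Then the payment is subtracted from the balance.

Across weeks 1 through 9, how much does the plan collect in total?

$618.12

# | Opening | Interest | Payment | End bal
1 | $591.12 | $3.00 | $67.00 | $527.12
2 | $527.12 | $3.00 | $67.00 | $463.12
3 | $463.12 | $3.00 | $67.00 | $399.12
4 | $399.12 | $3.00 | $68.00 | $334.12
5 | $334.12 | $3.00 | $68.00 | $269.12
6 | $269.12 | $3.00 | $69.00 | $203.12
7 | $203.12 | $3.00 | $69.00 | $137.12
8 | $137.12 | $3.00 | $71.00 | $69.12
9 | $69.12 | $3.00 | $72.12 | $0.00
Total paid: $618.12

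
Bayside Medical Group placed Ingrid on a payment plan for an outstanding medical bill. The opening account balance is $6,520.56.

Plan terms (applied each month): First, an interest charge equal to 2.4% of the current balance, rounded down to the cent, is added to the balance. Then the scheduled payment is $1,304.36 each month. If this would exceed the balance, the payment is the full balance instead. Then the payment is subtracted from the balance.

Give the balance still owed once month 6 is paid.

$0.00

# | Opening | Interest | Payment | End bal
1 | $6,520.56 | $156.49 | $1,304.36 | $5,372.69
2 | $5,372.69 | $128.94 | $1,304.36 | $4,197.27
3 | $4,197.27 | $100.73 | $1,304.36 | $2,993.64
4 | $2,993.64 | $71.84 | $1,304.36 | $1,761.12
5 | $1,761.12 | $42.26 | $1,304.36 | $499.02
6 | $499.02 | $11.97 | $510.99 | $0.00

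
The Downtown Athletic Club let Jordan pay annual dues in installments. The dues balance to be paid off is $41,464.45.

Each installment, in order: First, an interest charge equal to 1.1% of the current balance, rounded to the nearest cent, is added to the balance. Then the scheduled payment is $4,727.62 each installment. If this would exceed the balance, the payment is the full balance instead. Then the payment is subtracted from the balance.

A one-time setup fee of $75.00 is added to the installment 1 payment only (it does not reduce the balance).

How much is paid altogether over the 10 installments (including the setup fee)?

# | Opening | Interest | Payment | Fee | End bal
1 | $41,464.45 | $456.11 | $4,727.62 | $75.00 | $37,192.94
2 | $37,192.94 | $409.12 | $4,727.62 | — | $32,874.44
3 | $32,874.44 | $361.62 | $4,727.62 | — | $28,508.44
4 | $28,508.44 | $313.59 | $4,727.62 | — | $24,094.41
5 | $24,094.41 | $265.04 | $4,727.62 | — | $19,631.83
6 | $19,631.83 | $215.95 | $4,727.62 | — | $15,120.16
7 | $15,120.16 | $166.32 | $4,727.62 | — | $10,558.86
8 | $10,558.86 | $116.15 | $4,727.62 | — | $5,947.39
9 | $5,947.39 | $65.42 | $4,727.62 | — | $1,285.19
10 | $1,285.19 | $14.14 | $1,299.33 | — | $0.00
Total paid: $43,922.91

$43,922.91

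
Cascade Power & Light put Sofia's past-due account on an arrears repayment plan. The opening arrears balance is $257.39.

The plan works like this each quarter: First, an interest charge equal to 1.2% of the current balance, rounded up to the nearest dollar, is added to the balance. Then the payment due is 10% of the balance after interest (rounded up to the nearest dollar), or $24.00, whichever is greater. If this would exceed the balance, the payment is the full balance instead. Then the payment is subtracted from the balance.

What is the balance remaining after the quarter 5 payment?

$150.39

Quarter 1: $257.39 +$4.00 interest = $261.39; pay $27.00 → $234.39
Quarter 2: $234.39 +$3.00 interest = $237.39; pay $24.00 → $213.39
Quarter 3: $213.39 +$3.00 interest = $216.39; pay $24.00 → $192.39
Quarter 4: $192.39 +$3.00 interest = $195.39; pay $24.00 → $171.39
Quarter 5: $171.39 +$3.00 interest = $174.39; pay $24.00 → $150.39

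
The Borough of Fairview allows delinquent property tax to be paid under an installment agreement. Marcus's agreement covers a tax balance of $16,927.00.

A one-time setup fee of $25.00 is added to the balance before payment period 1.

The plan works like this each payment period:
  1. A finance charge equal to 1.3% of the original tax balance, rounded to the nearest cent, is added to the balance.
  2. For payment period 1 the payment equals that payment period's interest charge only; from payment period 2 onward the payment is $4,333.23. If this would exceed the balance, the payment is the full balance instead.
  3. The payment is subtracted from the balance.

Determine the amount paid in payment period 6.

$719.33

Payment period 1: opening $16,952.00; interest $220.05 → $17,172.05; payment $220.05; balance $16,952.00
Payment period 2: opening $16,952.00; interest $220.05 → $17,172.05; payment $4,333.23; balance $12,838.82
Payment period 3: opening $12,838.82; interest $220.05 → $13,058.87; payment $4,333.23; balance $8,725.64
Payment period 4: opening $8,725.64; interest $220.05 → $8,945.69; payment $4,333.23; balance $4,612.46
Payment period 5: opening $4,612.46; interest $220.05 → $4,832.51; payment $4,333.23; balance $499.28
Payment period 6: opening $499.28; interest $220.05 → $719.33; payment $719.33; balance $0.00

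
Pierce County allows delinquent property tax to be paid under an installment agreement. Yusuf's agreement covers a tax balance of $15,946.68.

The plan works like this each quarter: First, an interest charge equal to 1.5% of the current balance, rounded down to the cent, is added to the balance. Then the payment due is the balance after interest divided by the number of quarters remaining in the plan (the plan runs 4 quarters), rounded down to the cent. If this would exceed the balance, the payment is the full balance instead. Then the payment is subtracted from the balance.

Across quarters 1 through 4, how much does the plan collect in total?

$16,553.71

# | Opening | Interest | Payment | End bal
1 | $15,946.68 | $239.20 | $4,046.47 | $12,139.41
2 | $12,139.41 | $182.09 | $4,107.16 | $8,214.34
3 | $8,214.34 | $123.21 | $4,168.77 | $4,168.78
4 | $4,168.78 | $62.53 | $4,231.31 | $0.00
Total paid: $16,553.71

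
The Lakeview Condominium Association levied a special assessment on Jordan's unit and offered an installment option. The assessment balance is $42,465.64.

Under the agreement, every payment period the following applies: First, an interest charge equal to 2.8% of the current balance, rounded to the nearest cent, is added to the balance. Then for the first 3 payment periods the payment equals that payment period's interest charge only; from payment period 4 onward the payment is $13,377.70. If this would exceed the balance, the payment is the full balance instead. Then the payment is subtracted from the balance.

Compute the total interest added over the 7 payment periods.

Payment period 1: opening $42,465.64; interest $1,189.04 → $43,654.68; payment $1,189.04; balance $42,465.64
Payment period 2: opening $42,465.64; interest $1,189.04 → $43,654.68; payment $1,189.04; balance $42,465.64
Payment period 3: opening $42,465.64; interest $1,189.04 → $43,654.68; payment $1,189.04; balance $42,465.64
Payment period 4: opening $42,465.64; interest $1,189.04 → $43,654.68; payment $13,377.70; balance $30,276.98
Payment period 5: opening $30,276.98; interest $847.76 → $31,124.74; payment $13,377.70; balance $17,747.04
Payment period 6: opening $17,747.04; interest $496.92 → $18,243.96; payment $13,377.70; balance $4,866.26
Payment period 7: opening $4,866.26; interest $136.26 → $5,002.52; payment $5,002.52; balance $0.00
Total interest: $1,189.04 + $1,189.04 + $1,189.04 + $1,189.04 + $847.76 + $496.92 + $136.26 = $6,237.10

$6,237.10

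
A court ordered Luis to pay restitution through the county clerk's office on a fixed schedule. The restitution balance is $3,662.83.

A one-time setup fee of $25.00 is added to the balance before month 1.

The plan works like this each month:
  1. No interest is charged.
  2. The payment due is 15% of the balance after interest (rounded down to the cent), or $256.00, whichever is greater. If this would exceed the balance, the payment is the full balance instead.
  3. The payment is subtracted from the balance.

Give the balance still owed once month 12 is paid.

$0.00

Month 1: $3,687.83 − $553.17 → $3,134.66
Month 2: $3,134.66 − $470.19 → $2,664.47
Month 3: $2,664.47 − $399.67 → $2,264.80
Month 4: $2,264.80 − $339.72 → $1,925.08
Month 5: $1,925.08 − $288.76 → $1,636.32
Month 6: $1,636.32 − $256.00 → $1,380.32
Month 7: $1,380.32 − $256.00 → $1,124.32
Month 8: $1,124.32 − $256.00 → $868.32
Month 9: $868.32 − $256.00 → $612.32
Month 10: $612.32 − $256.00 → $356.32
Month 11: $356.32 − $256.00 → $100.32
Month 12: $100.32 − $100.32 → $0.00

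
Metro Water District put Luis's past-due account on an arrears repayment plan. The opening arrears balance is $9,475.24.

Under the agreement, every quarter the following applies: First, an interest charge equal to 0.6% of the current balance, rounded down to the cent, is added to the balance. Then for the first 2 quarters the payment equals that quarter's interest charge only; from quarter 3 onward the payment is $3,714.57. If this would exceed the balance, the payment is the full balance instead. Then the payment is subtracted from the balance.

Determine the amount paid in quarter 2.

# | Opening | Interest | Payment | End bal
1 | $9,475.24 | $56.85 | $56.85 | $9,475.24
2 | $9,475.24 | $56.85 | $56.85 | $9,475.24

$56.85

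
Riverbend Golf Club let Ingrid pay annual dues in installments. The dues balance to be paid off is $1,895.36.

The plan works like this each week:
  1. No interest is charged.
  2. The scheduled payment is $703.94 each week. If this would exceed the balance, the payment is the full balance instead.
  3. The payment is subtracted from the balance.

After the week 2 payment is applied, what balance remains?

$487.48

Week 1: opening $1,895.36; payment $703.94; balance $1,191.42
Week 2: opening $1,191.42; payment $703.94; balance $487.48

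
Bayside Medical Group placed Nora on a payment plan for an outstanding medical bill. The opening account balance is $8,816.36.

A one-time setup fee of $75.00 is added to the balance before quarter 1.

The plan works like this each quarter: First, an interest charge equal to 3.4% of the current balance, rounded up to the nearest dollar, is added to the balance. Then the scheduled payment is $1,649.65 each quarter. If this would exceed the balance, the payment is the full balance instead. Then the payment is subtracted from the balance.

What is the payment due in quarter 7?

Quarter 1: $8,891.36 +$303.00 interest = $9,194.36; pay $1,649.65 → $7,544.71
Quarter 2: $7,544.71 +$257.00 interest = $7,801.71; pay $1,649.65 → $6,152.06
Quarter 3: $6,152.06 +$210.00 interest = $6,362.06; pay $1,649.65 → $4,712.41
Quarter 4: $4,712.41 +$161.00 interest = $4,873.41; pay $1,649.65 → $3,223.76
Quarter 5: $3,223.76 +$110.00 interest = $3,333.76; pay $1,649.65 → $1,684.11
Quarter 6: $1,684.11 +$58.00 interest = $1,742.11; pay $1,649.65 → $92.46
Quarter 7: $92.46 +$4.00 interest = $96.46; pay $96.46 → $0.00

$96.46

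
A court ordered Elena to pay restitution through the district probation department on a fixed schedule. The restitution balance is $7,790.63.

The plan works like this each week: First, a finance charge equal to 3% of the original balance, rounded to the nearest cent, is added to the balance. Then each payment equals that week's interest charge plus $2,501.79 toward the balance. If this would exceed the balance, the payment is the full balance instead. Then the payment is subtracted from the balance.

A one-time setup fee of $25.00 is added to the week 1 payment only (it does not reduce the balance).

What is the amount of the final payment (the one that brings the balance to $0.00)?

$518.98

# | Opening | Interest | Payment | Fee | End bal
1 | $7,790.63 | $233.72 | $2,735.51 | $25.00 | $5,288.84
2 | $5,288.84 | $233.72 | $2,735.51 | — | $2,787.05
3 | $2,787.05 | $233.72 | $2,735.51 | — | $285.26
4 | $285.26 | $233.72 | $518.98 | — | $0.00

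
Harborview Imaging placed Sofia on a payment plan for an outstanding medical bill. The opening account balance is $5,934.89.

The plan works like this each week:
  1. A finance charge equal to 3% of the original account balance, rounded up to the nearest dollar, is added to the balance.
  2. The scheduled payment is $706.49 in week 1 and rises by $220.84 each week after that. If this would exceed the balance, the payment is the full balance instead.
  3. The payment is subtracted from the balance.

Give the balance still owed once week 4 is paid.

Week 1: opening $5,934.89; interest $179.00 → $6,113.89; payment $706.49; balance $5,407.40
Week 2: opening $5,407.40; interest $179.00 → $5,586.40; payment $927.33; balance $4,659.07
Week 3: opening $4,659.07; interest $179.00 → $4,838.07; payment $1,148.17; balance $3,689.90
Week 4: opening $3,689.90; interest $179.00 → $3,868.90; payment $1,369.01; balance $2,499.89

$2,499.89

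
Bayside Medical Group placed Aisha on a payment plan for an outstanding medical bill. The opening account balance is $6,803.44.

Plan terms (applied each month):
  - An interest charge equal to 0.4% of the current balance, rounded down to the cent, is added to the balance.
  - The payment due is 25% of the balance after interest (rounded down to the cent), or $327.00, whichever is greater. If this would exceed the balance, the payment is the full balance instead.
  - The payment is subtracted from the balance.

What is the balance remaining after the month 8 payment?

$594.84

# | Opening | Interest | Payment | End bal
1 | $6,803.44 | $27.21 | $1,707.66 | $5,122.99
2 | $5,122.99 | $20.49 | $1,285.87 | $3,857.61
3 | $3,857.61 | $15.43 | $968.26 | $2,904.78
4 | $2,904.78 | $11.61 | $729.09 | $2,187.30
5 | $2,187.30 | $8.74 | $549.01 | $1,647.03
6 | $1,647.03 | $6.58 | $413.40 | $1,240.21
7 | $1,240.21 | $4.96 | $327.00 | $918.17
8 | $918.17 | $3.67 | $327.00 | $594.84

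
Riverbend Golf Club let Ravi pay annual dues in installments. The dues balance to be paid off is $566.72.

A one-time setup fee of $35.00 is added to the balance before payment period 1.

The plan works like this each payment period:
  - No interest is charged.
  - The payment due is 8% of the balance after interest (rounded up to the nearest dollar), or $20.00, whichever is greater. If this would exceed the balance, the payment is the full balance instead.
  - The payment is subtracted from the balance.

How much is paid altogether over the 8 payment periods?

$296.00

# | Opening | Payment | End bal
1 | $601.72 | $49.00 | $552.72
2 | $552.72 | $45.00 | $507.72
3 | $507.72 | $41.00 | $466.72
4 | $466.72 | $38.00 | $428.72
5 | $428.72 | $35.00 | $393.72
6 | $393.72 | $32.00 | $361.72
7 | $361.72 | $29.00 | $332.72
8 | $332.72 | $27.00 | $305.72
Total paid: $296.00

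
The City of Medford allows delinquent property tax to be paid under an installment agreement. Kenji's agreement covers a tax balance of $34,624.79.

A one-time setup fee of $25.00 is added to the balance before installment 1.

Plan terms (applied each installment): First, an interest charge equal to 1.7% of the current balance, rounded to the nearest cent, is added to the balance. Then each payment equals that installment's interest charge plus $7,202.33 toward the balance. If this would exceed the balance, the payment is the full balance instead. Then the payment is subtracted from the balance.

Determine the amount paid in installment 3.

$7,546.50

# | Opening | Interest | Payment | End bal
1 | $34,649.79 | $589.05 | $7,791.38 | $27,447.46
2 | $27,447.46 | $466.61 | $7,668.94 | $20,245.13
3 | $20,245.13 | $344.17 | $7,546.50 | $13,042.80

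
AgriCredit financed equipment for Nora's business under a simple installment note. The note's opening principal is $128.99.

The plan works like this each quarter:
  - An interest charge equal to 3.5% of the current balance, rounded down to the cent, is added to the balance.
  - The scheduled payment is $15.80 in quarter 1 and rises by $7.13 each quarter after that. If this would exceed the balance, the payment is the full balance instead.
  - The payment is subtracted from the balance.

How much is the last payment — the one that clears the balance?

# | Opening | Interest | Payment | End bal
1 | $128.99 | $4.51 | $15.80 | $117.70
2 | $117.70 | $4.11 | $22.93 | $98.88
3 | $98.88 | $3.46 | $30.06 | $72.28
4 | $72.28 | $2.52 | $37.19 | $37.61
5 | $37.61 | $1.31 | $38.92 | $0.00

$38.92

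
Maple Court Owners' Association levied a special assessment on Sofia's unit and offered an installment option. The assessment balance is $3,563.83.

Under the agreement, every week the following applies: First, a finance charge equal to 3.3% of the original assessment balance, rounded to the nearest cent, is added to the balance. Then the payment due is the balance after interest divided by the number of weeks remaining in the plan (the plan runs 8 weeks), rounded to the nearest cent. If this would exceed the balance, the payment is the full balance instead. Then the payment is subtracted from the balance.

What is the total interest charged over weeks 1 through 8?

Week 1: opening $3,563.83; interest $117.61 → $3,681.44; payment $460.18; balance $3,221.26
Week 2: opening $3,221.26; interest $117.61 → $3,338.87; payment $476.98; balance $2,861.89
Week 3: opening $2,861.89; interest $117.61 → $2,979.50; payment $496.58; balance $2,482.92
Week 4: opening $2,482.92; interest $117.61 → $2,600.53; payment $520.11; balance $2,080.42
Week 5: opening $2,080.42; interest $117.61 → $2,198.03; payment $549.51; balance $1,648.52
Week 6: opening $1,648.52; interest $117.61 → $1,766.13; payment $588.71; balance $1,177.42
Week 7: opening $1,177.42; interest $117.61 → $1,295.03; payment $647.52; balance $647.51
Week 8: opening $647.51; interest $117.61 → $765.12; payment $765.12; balance $0.00
Total interest: $117.61 + $117.61 + $117.61 + $117.61 + $117.61 + $117.61 + $117.61 + $117.61 = $940.88

$940.88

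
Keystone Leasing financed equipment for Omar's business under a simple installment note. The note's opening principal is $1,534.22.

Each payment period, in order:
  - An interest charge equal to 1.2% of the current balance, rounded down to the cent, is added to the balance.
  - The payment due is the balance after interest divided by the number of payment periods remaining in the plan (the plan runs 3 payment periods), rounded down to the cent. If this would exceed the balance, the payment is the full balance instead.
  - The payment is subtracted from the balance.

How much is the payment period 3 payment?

Payment period 1: opening $1,534.22; interest $18.41 → $1,552.63; payment $517.54; balance $1,035.09
Payment period 2: opening $1,035.09; interest $12.42 → $1,047.51; payment $523.75; balance $523.76
Payment period 3: opening $523.76; interest $6.28 → $530.04; payment $530.04; balance $0.00

$530.04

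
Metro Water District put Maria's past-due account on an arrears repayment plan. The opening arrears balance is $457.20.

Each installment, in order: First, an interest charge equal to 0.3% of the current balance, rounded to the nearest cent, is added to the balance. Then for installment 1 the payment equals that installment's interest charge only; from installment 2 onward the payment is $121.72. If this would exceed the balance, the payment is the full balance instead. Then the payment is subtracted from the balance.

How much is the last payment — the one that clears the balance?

$95.36

Installment 1: opening $457.20; interest $1.37 → $458.57; payment $1.37; balance $457.20
Installment 2: opening $457.20; interest $1.37 → $458.57; payment $121.72; balance $336.85
Installment 3: opening $336.85; interest $1.01 → $337.86; payment $121.72; balance $216.14
Installment 4: opening $216.14; interest $0.65 → $216.79; payment $121.72; balance $95.07
Installment 5: opening $95.07; interest $0.29 → $95.36; payment $95.36; balance $0.00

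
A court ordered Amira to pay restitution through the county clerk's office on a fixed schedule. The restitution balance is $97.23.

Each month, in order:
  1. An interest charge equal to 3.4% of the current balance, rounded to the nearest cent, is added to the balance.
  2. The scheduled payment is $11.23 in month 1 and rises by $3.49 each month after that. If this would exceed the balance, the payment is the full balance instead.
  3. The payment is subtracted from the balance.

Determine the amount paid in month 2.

$14.72

# | Opening | Interest | Payment | End bal
1 | $97.23 | $3.31 | $11.23 | $89.31
2 | $89.31 | $3.04 | $14.72 | $77.63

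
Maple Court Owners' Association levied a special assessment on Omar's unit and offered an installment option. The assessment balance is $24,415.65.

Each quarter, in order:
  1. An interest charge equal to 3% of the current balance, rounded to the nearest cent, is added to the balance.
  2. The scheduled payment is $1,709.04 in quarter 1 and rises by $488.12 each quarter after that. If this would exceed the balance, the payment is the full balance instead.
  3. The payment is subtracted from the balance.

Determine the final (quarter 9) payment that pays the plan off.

$1,249.12

# | Opening | Interest | Payment | End bal
1 | $24,415.65 | $732.47 | $1,709.04 | $23,439.08
2 | $23,439.08 | $703.17 | $2,197.16 | $21,945.09
3 | $21,945.09 | $658.35 | $2,685.28 | $19,918.16
4 | $19,918.16 | $597.54 | $3,173.40 | $17,342.30
5 | $17,342.30 | $520.27 | $3,661.52 | $14,201.05
6 | $14,201.05 | $426.03 | $4,149.64 | $10,477.44
7 | $10,477.44 | $314.32 | $4,637.76 | $6,154.00
8 | $6,154.00 | $184.62 | $5,125.88 | $1,212.74
9 | $1,212.74 | $36.38 | $1,249.12 | $0.00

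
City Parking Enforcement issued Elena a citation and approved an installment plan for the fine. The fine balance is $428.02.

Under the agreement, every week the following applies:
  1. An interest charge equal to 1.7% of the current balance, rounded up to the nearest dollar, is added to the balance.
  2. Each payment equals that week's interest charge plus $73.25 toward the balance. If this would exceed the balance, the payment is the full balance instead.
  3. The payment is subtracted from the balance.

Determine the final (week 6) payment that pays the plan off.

Week 1: opening $428.02; interest $8.00 → $436.02; payment $81.25; balance $354.77
Week 2: opening $354.77; interest $7.00 → $361.77; payment $80.25; balance $281.52
Week 3: opening $281.52; interest $5.00 → $286.52; payment $78.25; balance $208.27
Week 4: opening $208.27; interest $4.00 → $212.27; payment $77.25; balance $135.02
Week 5: opening $135.02; interest $3.00 → $138.02; payment $76.25; balance $61.77
Week 6: opening $61.77; interest $2.00 → $63.77; payment $63.77; balance $0.00

$63.77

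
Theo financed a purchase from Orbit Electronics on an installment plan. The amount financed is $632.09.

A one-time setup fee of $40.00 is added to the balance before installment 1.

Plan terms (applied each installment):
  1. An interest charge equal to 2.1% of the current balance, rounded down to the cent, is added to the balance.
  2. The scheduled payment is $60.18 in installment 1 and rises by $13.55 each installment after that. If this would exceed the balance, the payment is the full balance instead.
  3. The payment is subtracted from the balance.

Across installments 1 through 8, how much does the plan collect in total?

Installment 1: opening $672.09; interest $14.11 → $686.20; payment $60.18; balance $626.02
Installment 2: opening $626.02; interest $13.14 → $639.16; payment $73.73; balance $565.43
Installment 3: opening $565.43; interest $11.87 → $577.30; payment $87.28; balance $490.02
Installment 4: opening $490.02; interest $10.29 → $500.31; payment $100.83; balance $399.48
Installment 5: opening $399.48; interest $8.38 → $407.86; payment $114.38; balance $293.48
Installment 6: opening $293.48; interest $6.16 → $299.64; payment $127.93; balance $171.71
Installment 7: opening $171.71; interest $3.60 → $175.31; payment $141.48; balance $33.83
Installment 8: opening $33.83; interest $0.71 → $34.54; payment $34.54; balance $0.00
Total paid: $740.35

$740.35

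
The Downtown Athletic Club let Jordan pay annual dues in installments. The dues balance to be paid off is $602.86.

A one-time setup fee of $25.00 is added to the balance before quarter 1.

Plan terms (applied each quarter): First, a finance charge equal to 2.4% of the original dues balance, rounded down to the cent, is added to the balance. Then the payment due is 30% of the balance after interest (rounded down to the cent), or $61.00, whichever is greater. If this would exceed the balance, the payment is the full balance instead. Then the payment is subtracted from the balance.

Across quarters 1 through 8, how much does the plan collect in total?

Quarter 1: opening $627.86; interest $14.46 → $642.32; payment $192.69; balance $449.63
Quarter 2: opening $449.63; interest $14.46 → $464.09; payment $139.22; balance $324.87
Quarter 3: opening $324.87; interest $14.46 → $339.33; payment $101.79; balance $237.54
Quarter 4: opening $237.54; interest $14.46 → $252.00; payment $75.60; balance $176.40
Quarter 5: opening $176.40; interest $14.46 → $190.86; payment $61.00; balance $129.86
Quarter 6: opening $129.86; interest $14.46 → $144.32; payment $61.00; balance $83.32
Quarter 7: opening $83.32; interest $14.46 → $97.78; payment $61.00; balance $36.78
Quarter 8: opening $36.78; interest $14.46 → $51.24; payment $51.24; balance $0.00
Total paid: $743.54

$743.54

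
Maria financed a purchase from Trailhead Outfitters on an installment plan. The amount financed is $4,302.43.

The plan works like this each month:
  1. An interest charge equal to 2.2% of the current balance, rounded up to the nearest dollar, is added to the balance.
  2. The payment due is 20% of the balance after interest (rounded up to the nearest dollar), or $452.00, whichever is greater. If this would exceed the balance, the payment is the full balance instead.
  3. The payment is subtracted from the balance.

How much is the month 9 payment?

# | Opening | Interest | Payment | End bal
1 | $4,302.43 | $95.00 | $880.00 | $3,517.43
2 | $3,517.43 | $78.00 | $720.00 | $2,875.43
3 | $2,875.43 | $64.00 | $588.00 | $2,351.43
4 | $2,351.43 | $52.00 | $481.00 | $1,922.43
5 | $1,922.43 | $43.00 | $452.00 | $1,513.43
6 | $1,513.43 | $34.00 | $452.00 | $1,095.43
7 | $1,095.43 | $25.00 | $452.00 | $668.43
8 | $668.43 | $15.00 | $452.00 | $231.43
9 | $231.43 | $6.00 | $237.43 | $0.00

$237.43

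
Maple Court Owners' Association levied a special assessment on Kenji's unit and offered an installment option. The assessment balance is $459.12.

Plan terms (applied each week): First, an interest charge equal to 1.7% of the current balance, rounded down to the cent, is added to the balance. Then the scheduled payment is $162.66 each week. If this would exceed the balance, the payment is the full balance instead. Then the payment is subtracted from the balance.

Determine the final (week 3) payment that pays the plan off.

Week 1: opening $459.12; interest $7.80 → $466.92; payment $162.66; balance $304.26
Week 2: opening $304.26; interest $5.17 → $309.43; payment $162.66; balance $146.77
Week 3: opening $146.77; interest $2.49 → $149.26; payment $149.26; balance $0.00

$149.26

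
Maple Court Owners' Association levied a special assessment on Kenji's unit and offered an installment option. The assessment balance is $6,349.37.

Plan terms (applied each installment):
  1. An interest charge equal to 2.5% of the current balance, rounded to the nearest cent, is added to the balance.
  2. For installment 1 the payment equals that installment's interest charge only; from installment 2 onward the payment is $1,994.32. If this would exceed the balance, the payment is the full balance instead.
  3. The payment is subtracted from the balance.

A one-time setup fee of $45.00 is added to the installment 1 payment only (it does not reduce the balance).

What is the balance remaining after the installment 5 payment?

$0.00

# | Opening | Interest | Payment | Fee | End bal
1 | $6,349.37 | $158.73 | $158.73 | $45.00 | $6,349.37
2 | $6,349.37 | $158.73 | $1,994.32 | — | $4,513.78
3 | $4,513.78 | $112.84 | $1,994.32 | — | $2,632.30
4 | $2,632.30 | $65.81 | $1,994.32 | — | $703.79
5 | $703.79 | $17.59 | $721.38 | — | $0.00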